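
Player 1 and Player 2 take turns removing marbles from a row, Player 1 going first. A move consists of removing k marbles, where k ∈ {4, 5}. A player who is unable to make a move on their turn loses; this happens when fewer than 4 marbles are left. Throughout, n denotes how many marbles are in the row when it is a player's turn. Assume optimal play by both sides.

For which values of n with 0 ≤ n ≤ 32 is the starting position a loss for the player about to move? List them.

0, 1, 2, 3, 9, 10, 11, 12, 18, 19, 20, 21, 27, 28, 29, 30

Label each position W (a win for the player to move) or L (a loss). A position with no legal move is L; any other position is W exactly when some move reaches an L, and L when every move reaches a W.
n=0: no move → L
n=1: no move → L
n=2: no move → L
n=3: no move → L
n=4: W (go to 0, an L position)
n=5: W (go to 1, an L position)
n=6: W (go to 2, an L position)
n=7: W (go to 3, an L position)
n=8: W (go to 3, an L position)
n=9: L (options 5(W), 4(W) are all W)
n=10: L (options 6(W), 5(W) are all W)
n=11: L (options 7(W), 6(W) are all W)
n=12: L (options 8(W), 7(W) are all W)
n=13: W (go to 9, an L position)
n=14: W (go to 10, an L position)
n=15: W (go to 11, an L position)
n=16: W (go to 12, an L position)
n=17: W (go to 12, an L position)
n=18: L (options 14(W), 13(W) are all W)
n=19: L (options 15(W), 14(W) are all W)
n=20: L (options 16(W), 15(W) are all W)
n=21: L (options 17(W), 16(W) are all W)
n=22: W (go to 18, an L position)
n=23: W (go to 19, an L position)
n=24: W (go to 20, an L position)
n=25: W (go to 21, an L position)
n=26: W (go to 21, an L position)
n=27: L (options 23(W), 22(W) are all W)
n=28: L (options 24(W), 23(W) are all W)
n=29: L (options 25(W), 24(W) are all W)
n=30: L (options 26(W), 25(W) are all W)
n=31: W (go to 27, an L position)
n=32: W (go to 28, an L position)
The losing starting values of n are exactly the entries labelled L in this table (16 of them).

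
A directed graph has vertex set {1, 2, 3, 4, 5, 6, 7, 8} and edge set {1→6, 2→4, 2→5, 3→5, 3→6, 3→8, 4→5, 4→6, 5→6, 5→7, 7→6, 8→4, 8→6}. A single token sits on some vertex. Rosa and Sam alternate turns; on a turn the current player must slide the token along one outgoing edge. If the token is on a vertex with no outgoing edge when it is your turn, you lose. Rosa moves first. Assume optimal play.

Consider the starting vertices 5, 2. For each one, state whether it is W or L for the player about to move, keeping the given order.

5: W, 2: L

Label each position W (a win for the player to move) or L (a loss). A position with no legal move is L; any other position is W exactly when some move reaches an L, and L when every move reaches a W.
Every edge goes from a vertex to one that appears earlier in the order 6, 7, 5, 4, 8, 2, 3, 1, so processing vertices in that order labels each vertex after all of its successors.
6: no outgoing edge → L
7: W (go to 6, an L position)
5: W (go to 6, an L position)
4: W (go to 6, an L position)
8: W (go to 6, an L position)
2: L (options 4(W), 5(W) are all W)
3: W (go to 6, an L position)
1: W (go to 6, an L position)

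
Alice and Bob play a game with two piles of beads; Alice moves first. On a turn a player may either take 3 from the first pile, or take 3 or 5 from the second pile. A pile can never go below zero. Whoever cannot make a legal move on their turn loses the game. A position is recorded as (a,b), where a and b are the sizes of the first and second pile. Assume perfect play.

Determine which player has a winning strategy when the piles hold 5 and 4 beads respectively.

Bob wins.

Build the W/L table. Terminal = L. A non-terminal position is W if it has a move to some L; otherwise it is L.
No move ever increases a pile, so every position that can arise here has a ≤ 5 and b ≤ 4; it is enough to label the cells with 0 ≤ a ≤ 5 and 0 ≤ b ≤ 4.
Every move lowers a or b (never raises either), so fill the grid row by row in increasing a, and left to right within a row: each cell's successors are then already labelled.
      b=0  b=1  b=2  b=3  b=4
a=0:    L    L    L    W    W
a=1:    L    L    L    W    W
a=2:    L    L    L    W    W
a=3:    W    W    W    L    L
a=4:    W    W    W    L    L
a=5:    W    W    W    L    L
Cells with no legal move (terminal, hence L): (0,0), (0,1), (0,2), (1,0), (1,1), (1,2), (2,0), (2,1), (2,2).
The remaining L cells, each justified by listing all of its moves:
(3,3): L (options (0,3)(W), (3,0)(W) are all W)
(3,4): L (options (0,4)(W), (3,1)(W) are all W)
(4,3): L (options (1,3)(W), (4,0)(W) are all W)
(4,4): L (options (1,4)(W), (4,1)(W) are all W)
(5,3): L (options (2,3)(W), (5,0)(W) are all W)
(5,4): L (options (2,4)(W), (5,1)(W) are all W)
Every other cell has at least one move into one of the L cells above, so it is W.
The starting position (5,4) is L: whatever Alice does, the opponent receives a W position.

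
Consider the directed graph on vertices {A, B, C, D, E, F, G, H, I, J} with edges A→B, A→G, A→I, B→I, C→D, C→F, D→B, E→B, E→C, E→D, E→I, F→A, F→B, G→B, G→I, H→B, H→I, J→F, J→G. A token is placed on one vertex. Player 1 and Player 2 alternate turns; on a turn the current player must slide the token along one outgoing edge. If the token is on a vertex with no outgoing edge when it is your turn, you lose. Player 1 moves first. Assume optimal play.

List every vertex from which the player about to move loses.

D, F, I

Classify positions by backward induction: terminal positions (no move available) are L. From any other position, the mover wins iff some move reaches an L.
Every edge goes from a vertex to one that appears earlier in the order I, B, G, A, D, F, J, H, C, E, so processing vertices in that order labels each vertex after all of its successors.
I: no outgoing edge → L
B: W (go to I, an L position)
G: W (go to I, an L position)
A: W (go to I, an L position)
D: L (sole option B(W) is W)
F: L (options A(W), B(W) are all W)
J: W (go to F, an L position)
H: W (go to I, an L position)
C: W (go to F, an L position)
E: W (go to D, an L position)
Reading off the rows marked L gives the requested list; there are 3 such vertices.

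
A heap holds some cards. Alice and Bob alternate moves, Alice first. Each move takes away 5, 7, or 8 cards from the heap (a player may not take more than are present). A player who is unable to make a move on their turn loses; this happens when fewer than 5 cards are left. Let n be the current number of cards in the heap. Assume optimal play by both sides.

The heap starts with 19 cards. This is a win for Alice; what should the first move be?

Remove 5, leaving 14.

Compute win/loss labels from the base case upward. A position with no move is L. Any other position is W if it can reach an L in one move, else L.
n=0: no move → L
n=1: no move → L
n=2: no move → L
n=3: no move → L
n=4: no move → L
n=5: can move to 0, which is L ⇒ W
n=6: can move to 1, which is L ⇒ W
n=7: can move to 2, which is L ⇒ W
n=8: can move to 3, which is L ⇒ W
n=9: can move to 4, which is L ⇒ W
n=10: can move to 3, which is L ⇒ W
n=11: can move to 4, which is L ⇒ W
n=12: can move to 4, which is L ⇒ W
n=13: moves to 8(W), 6(W), 5(W); every one is W ⇒ L
n=14: moves to 9(W), 7(W), 6(W); every one is W ⇒ L
n=15: moves to 10(W), 8(W), 7(W); every one is W ⇒ L
n=16: moves to 11(W), 9(W), 8(W); every one is W ⇒ L
n=17: moves to 12(W), 10(W), 9(W); every one is W ⇒ L
n=18: can move to 13, which is L ⇒ W
n=19: can move to 14, which is L ⇒ W
From 19, the L positions reachable in one move are: 14.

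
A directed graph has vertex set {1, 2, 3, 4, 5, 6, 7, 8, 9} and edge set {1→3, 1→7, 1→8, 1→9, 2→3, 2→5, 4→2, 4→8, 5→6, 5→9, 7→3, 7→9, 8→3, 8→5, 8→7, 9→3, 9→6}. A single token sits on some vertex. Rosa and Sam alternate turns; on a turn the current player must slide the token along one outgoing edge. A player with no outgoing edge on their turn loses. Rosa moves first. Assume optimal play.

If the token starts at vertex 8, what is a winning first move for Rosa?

Work bottom-up. With no move the player to move loses. Otherwise the position is W if at least one move leads to an L position for the opponent, and L if every move leads to a W.
Every edge goes from a vertex to one that appears earlier in the order 3, 6, 9, 7, 5, 2, 8, 1, 4, so processing vertices in that order labels each vertex after all of its successors.
3: no outgoing edge → L
6: no outgoing edge → L
9: →6(L), so W
7: →3(L), so W
5: →6(L), so W
2: →3(L), so W
8: →3(L), so W
1: →3(L), so W
4: →8(W), 2(W) — all W, so L
From 8, the L positions reachable in one move are: 3.

Move to 3.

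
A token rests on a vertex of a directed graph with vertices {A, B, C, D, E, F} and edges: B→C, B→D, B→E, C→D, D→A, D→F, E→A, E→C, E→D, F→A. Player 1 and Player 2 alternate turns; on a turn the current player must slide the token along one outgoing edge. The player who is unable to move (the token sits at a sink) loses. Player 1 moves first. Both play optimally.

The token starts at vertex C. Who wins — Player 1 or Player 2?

Compute win/loss labels from the base case upward. A position with no move is L. Any other position is W if it can reach an L in one move, else L.
Every edge goes from a vertex to one that appears earlier in the order A, F, D, C, E, B, so processing vertices in that order labels each vertex after all of its successors.
A: no outgoing edge → L
F: →A(L), so W
D: →A(L), so W
C: →D(W) only, which is W, so L
E: →C(L), so W
B: →C(L), so W
Every move from C reaches a W position, so the mover loses.

Player 2 wins.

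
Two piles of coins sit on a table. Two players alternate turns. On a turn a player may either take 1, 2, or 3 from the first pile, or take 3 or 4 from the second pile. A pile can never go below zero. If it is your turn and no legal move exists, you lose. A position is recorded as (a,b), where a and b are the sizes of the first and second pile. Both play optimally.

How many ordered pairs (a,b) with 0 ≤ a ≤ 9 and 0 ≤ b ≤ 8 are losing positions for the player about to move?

Build the W/L table. Terminal = L. A non-terminal position is W if it has a move to some L; otherwise it is L.
Every move lowers a or b (never raises either), so fill the grid row by row in increasing a, and left to right within a row: each cell's successors are then already labelled.
      b=0  b=1  b=2  b=3  b=4  b=5  b=6  b=7  b=8
a=0:    L    L    L    W    W    W    W    L    L
a=1:    W    W    W    L    L    L    W    W    W
a=2:    W    W    W    W    W    W    L    W    W
a=3:    W    W    W    W    W    W    W    W    W
a=4:    L    L    L    W    W    W    W    L    L
a=5:    W    W    W    L    L    L    W    W    W
a=6:    W    W    W    W    W    W    L    W    W
a=7:    W    W    W    W    W    W    W    W    W
a=8:    L    L    L    W    W    W    W    L    L
a=9:    W    W    W    L    L    L    W    W    W
Cells with no legal move (terminal, hence L): (0,0), (0,1), (0,2).
The remaining L cells, each justified by listing all of its moves:
(0,7): moves to (0,4)(W), (0,3)(W); every one is W ⇒ L
(0,8): moves to (0,5)(W), (0,4)(W); every one is W ⇒ L
(1,3): moves to (0,3)(W), (1,0)(W); every one is W ⇒ L
(1,4): moves to (0,4)(W), (1,1)(W), (1,0)(W); every one is W ⇒ L
(1,5): moves to (0,5)(W), (1,2)(W), (1,1)(W); every one is W ⇒ L
(2,6): moves to (1,6)(W), (0,6)(W), (2,3)(W), (2,2)(W); every one is W ⇒ L
(4,0): moves to (3,0)(W), (2,0)(W), (1,0)(W); every one is W ⇒ L
(4,1): moves to (3,1)(W), (2,1)(W), (1,1)(W); every one is W ⇒ L
(4,2): moves to (3,2)(W), (2,2)(W), (1,2)(W); every one is W ⇒ L
(4,7): moves to (3,7)(W), (2,7)(W), (1,7)(W), (4,4)(W), (4,3)(W); every one is W ⇒ L
(4,8): moves to (3,8)(W), (2,8)(W), (1,8)(W), (4,5)(W), (4,4)(W); every one is W ⇒ L
(5,3): moves to (4,3)(W), (3,3)(W), (2,3)(W), (5,0)(W); every one is W ⇒ L
(5,4): moves to (4,4)(W), (3,4)(W), (2,4)(W), (5,1)(W), (5,0)(W); every one is W ⇒ L
(5,5): moves to (4,5)(W), (3,5)(W), (2,5)(W), (5,2)(W), (5,1)(W); every one is W ⇒ L
(6,6): moves to (5,6)(W), (4,6)(W), (3,6)(W), (6,3)(W), (6,2)(W); every one is W ⇒ L
(8,0): moves to (7,0)(W), (6,0)(W), (5,0)(W); every one is W ⇒ L
(8,1): moves to (7,1)(W), (6,1)(W), (5,1)(W); every one is W ⇒ L
(8,2): moves to (7,2)(W), (6,2)(W), (5,2)(W); every one is W ⇒ L
(8,7): moves to (7,7)(W), (6,7)(W), (5,7)(W), (8,4)(W), (8,3)(W); every one is W ⇒ L
(8,8): moves to (7,8)(W), (6,8)(W), (5,8)(W), (8,5)(W), (8,4)(W); every one is W ⇒ L
(9,3): moves to (8,3)(W), (7,3)(W), (6,3)(W), (9,0)(W); every one is W ⇒ L
(9,4): moves to (8,4)(W), (7,4)(W), (6,4)(W), (9,1)(W), (9,0)(W); every one is W ⇒ L
(9,5): moves to (8,5)(W), (7,5)(W), (6,5)(W), (9,2)(W), (9,1)(W); every one is W ⇒ L
Every other cell has at least one move into one of the L cells above, so it is W.
L cells per row: a=0: 5, a=1: 3, a=2: 1, a=3: 0, a=4: 5, a=5: 3, a=6: 1, a=7: 0, a=8: 5, a=9: 3; total 26.

26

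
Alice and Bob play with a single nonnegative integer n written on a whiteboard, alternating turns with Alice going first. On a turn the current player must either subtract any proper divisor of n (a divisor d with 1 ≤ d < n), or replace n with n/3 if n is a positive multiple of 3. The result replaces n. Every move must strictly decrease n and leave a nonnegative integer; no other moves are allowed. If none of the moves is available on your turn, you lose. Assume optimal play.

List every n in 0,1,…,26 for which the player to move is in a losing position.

Work bottom-up. With no move the player to move loses. Otherwise the position is W if at least one move leads to an L position for the opponent, and L if every move leads to a W.
n=0: no move → L
n=1: no move → L
n=2: →1(L), so W
n=3: →1(L), so W
n=4: →2(W), 3(W) — all W, so L
n=5: →4(L), so W
n=6: →4(L), so W
n=7: →6(W) only, which is W, so L
n=8: →4(L), so W
n=9: →3(W), 6(W), 8(W) — all W, so L
n=10: →9(L), so W
n=11: →10(W) only, which is W, so L
n=12: →4(L), so W
n=13: →12(W) only, which is W, so L
n=14: →7(L), so W
n=15: →5(W), 10(W), 12(W), 14(W) — all W, so L
n=16: →15(L), so W
n=17: →16(W) only, which is W, so L
n=18: →9(L), so W
n=19: →18(W) only, which is W, so L
n=20: →15(L), so W
n=21: →7(L), so W
n=22: →11(L), so W
n=23: →22(W) only, which is W, so L
n=24: →23(L), so W
n=25: →20(W), 24(W) — all W, so L
n=26: →13(L), so W
Reading off the rows marked L gives the requested list; there are 12 such values of n.

0, 1, 4, 7, 9, 11, 13, 15, 17, 19, 23, 25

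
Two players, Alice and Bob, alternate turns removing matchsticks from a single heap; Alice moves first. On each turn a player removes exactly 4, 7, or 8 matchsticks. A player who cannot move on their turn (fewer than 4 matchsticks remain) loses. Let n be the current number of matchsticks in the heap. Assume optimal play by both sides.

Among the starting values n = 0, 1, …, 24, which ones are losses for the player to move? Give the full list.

Use the standard recursion: the mover loses at a terminal position; elsewhere, the mover wins exactly when some move hands the opponent an L position.
n=0: no move → L
n=1: no move → L
n=2: no move → L
n=3: no move → L
n=4: →0(L), so W
n=5: →1(L), so W
n=6: →2(L), so W
n=7: →3(L), so W
n=8: →1(L), so W
n=9: →2(L), so W
n=10: →3(L), so W
n=11: →3(L), so W
n=12: →8(W), 5(W), 4(W) — all W, so L
n=13: →9(W), 6(W), 5(W) — all W, so L
n=14: →10(W), 7(W), 6(W) — all W, so L
n=15: →11(W), 8(W), 7(W) — all W, so L
n=16: →12(L), so W
n=17: →13(L), so W
n=18: →14(L), so W
n=19: →15(L), so W
n=20: →13(L), so W
n=21: →14(L), so W
n=22: →15(L), so W
n=23: →15(L), so W
n=24: →20(W), 17(W), 16(W) — all W, so L
The losing starting values of n are exactly the entries labelled L in this table (9 of them).

0, 1, 2, 3, 12, 13, 14, 15, 24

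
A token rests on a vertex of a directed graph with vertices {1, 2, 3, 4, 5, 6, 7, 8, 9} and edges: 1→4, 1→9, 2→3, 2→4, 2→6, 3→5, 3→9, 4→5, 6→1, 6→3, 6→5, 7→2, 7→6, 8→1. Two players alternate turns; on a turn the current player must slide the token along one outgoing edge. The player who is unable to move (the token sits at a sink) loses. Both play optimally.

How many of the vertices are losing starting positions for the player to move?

4

Label each position W (a win for the player to move) or L (a loss). A position with no legal move is L; any other position is W exactly when some move reaches an L, and L when every move reaches a W.
Every edge goes from a vertex to one that appears earlier in the order 5, 9, 4, 1, 3, 6, 2, 7, 8, so processing vertices in that order labels each vertex after all of its successors.
5: no outgoing edge → L
9: no outgoing edge → L
4: →5(L), so W
1: →9(L), so W
3: →9(L), so W
6: →5(L), so W
2: →6(W), 3(W), 4(W) — all W, so L
7: →2(L), so W
8: →1(W) only, which is W, so L
The L vertices are 2, 5, 8, 9; that is 4 in all.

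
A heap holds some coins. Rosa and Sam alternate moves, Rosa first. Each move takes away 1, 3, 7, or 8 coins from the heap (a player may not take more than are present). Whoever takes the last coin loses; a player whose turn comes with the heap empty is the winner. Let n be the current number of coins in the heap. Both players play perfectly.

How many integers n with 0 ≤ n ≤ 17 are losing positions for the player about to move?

5

Label each position W (a win for the player to move) or L (a loss). A position with no legal move is W; any other position is W exactly when some move reaches an L, and L when every move reaches a W.
n=0: no move; the opponent has just taken the last coin and therefore loses → W
n=1: the only move is to 0(W), a W ⇒ L
n=2: can move to 1, which is L ⇒ W
n=3: moves to 2(W), 0(W); every one is W ⇒ L
n=4: can move to 3, which is L ⇒ W
n=5: moves to 4(W), 2(W); every one is W ⇒ L
n=6: can move to 5, which is L ⇒ W
n=7: moves to 6(W), 4(W), 0(W); every one is W ⇒ L
n=8: can move to 7, which is L ⇒ W
n=9: can move to 1, which is L ⇒ W
n=10: can move to 7, which is L ⇒ W
n=11: can move to 3, which is L ⇒ W
n=12: can move to 5, which is L ⇒ W
n=13: can move to 5, which is L ⇒ W
n=14: can move to 7, which is L ⇒ W
n=15: can move to 7, which is L ⇒ W
n=16: moves to 15(W), 13(W), 9(W), 8(W); every one is W ⇒ L
n=17: can move to 16, which is L ⇒ W
L entries with 0 ≤ n ≤ 17: n = 1, 3, 5, 7, 16; that makes 5.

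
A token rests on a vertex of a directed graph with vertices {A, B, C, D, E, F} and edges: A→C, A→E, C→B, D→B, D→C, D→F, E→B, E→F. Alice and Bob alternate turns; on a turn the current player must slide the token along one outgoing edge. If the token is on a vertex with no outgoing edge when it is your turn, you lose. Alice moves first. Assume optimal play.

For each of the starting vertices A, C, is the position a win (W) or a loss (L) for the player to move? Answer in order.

Work bottom-up. With no move the player to move loses. Otherwise the position is W if at least one move leads to an L position for the opponent, and L if every move leads to a W.
Every edge goes from a vertex to one that appears earlier in the order B, F, C, E, A, D, so processing vertices in that order labels each vertex after all of its successors.
B: no outgoing edge → L
F: no outgoing edge → L
C: reaches L-position B → W
E: reaches L-position F → W
A: only reaches E(W), C(W), all W → L
D: reaches L-position F → W

A: L, C: W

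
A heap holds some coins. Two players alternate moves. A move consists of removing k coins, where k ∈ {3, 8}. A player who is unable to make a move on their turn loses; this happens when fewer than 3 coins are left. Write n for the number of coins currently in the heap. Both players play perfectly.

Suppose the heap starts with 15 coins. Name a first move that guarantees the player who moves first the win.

Work bottom-up. With no move the player to move loses. Otherwise the position is W if at least one move leads to an L position for the opponent, and L if every move leads to a W.
n=0: no move → L
n=1: no move → L
n=2: no move → L
n=3: reaches L-position 0 → W
n=4: reaches L-position 1 → W
n=5: reaches L-position 2 → W
n=6: only reaches 3(W), which is W → L
n=7: only reaches 4(W), which is W → L
n=8: reaches L-position 0 → W
n=9: reaches L-position 6 → W
n=10: reaches L-position 7 → W
n=11: only reaches 8(W), 3(W), all W → L
n=12: only reaches 9(W), 4(W), all W → L
n=13: only reaches 10(W), 5(W), all W → L
n=14: reaches L-position 11 → W
n=15: reaches L-position 12 → W
From 15, the L positions reachable in one move are: 12, 7. Any move reaching one of these is winning.

Remove 3, leaving 12.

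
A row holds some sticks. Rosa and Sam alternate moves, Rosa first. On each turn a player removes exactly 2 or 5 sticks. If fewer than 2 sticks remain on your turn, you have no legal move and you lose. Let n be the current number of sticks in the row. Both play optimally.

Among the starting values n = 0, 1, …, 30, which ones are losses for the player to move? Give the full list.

Use the standard recursion: the mover loses at a terminal position; elsewhere, the mover wins exactly when some move hands the opponent an L position.
n=0: no move → L
n=1: no move → L
n=2: reaches L-position 0 → W
n=3: reaches L-position 1 → W
n=4: only reaches 2(W), which is W → L
n=5: reaches L-position 0 → W
n=6: reaches L-position 4 → W
n=7: only reaches 5(W), 2(W), all W → L
n=8: only reaches 6(W), 3(W), all W → L
n=9: reaches L-position 7 → W
n=10: reaches L-position 8 → W
n=11: only reaches 9(W), 6(W), all W → L
n=12: reaches L-position 7 → W
n=13: reaches L-position 11 → W
n=14: only reaches 12(W), 9(W), all W → L
n=15: only reaches 13(W), 10(W), all W → L
n=16: reaches L-position 14 → W
n=17: reaches L-position 15 → W
n=18: only reaches 16(W), 13(W), all W → L
n=19: reaches L-position 14 → W
n=20: reaches L-position 18 → W
n=21: only reaches 19(W), 16(W), all W → L
n=22: only reaches 20(W), 17(W), all W → L
n=23: reaches L-position 21 → W
n=24: reaches L-position 22 → W
n=25: only reaches 23(W), 20(W), all W → L
n=26: reaches L-position 21 → W
n=27: reaches L-position 25 → W
n=28: only reaches 26(W), 23(W), all W → L
n=29: only reaches 27(W), 24(W), all W → L
n=30: reaches L-position 28 → W
Reading off the rows marked L gives the requested list; there are 14 such values of n.

0, 1, 4, 7, 8, 11, 14, 15, 18, 21, 22, 25, 28, 29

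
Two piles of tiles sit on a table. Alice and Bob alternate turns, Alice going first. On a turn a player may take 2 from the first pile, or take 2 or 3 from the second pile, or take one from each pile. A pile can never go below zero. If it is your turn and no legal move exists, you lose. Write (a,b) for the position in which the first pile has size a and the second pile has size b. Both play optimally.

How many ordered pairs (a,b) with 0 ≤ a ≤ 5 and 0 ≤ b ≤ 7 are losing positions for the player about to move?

21

Use the standard recursion: the mover loses at a terminal position; elsewhere, the mover wins exactly when some move hands the opponent an L position.
Every move lowers a or b (never raises either), so fill the grid row by row in increasing a, and left to right within a row: each cell's successors are then already labelled.
      b=0  b=1  b=2  b=3  b=4  b=5  b=6  b=7
a=0:    L    L    W    W    W    L    L    W
a=1:    L    W    W    W    L    L    W    W
a=2:    W    W    L    L    W    W    W    L
a=3:    W    L    L    W    W    W    L    L
a=4:    L    L    W    W    W    L    L    W
a=5:    L    W    W    W    L    L    W    W
Cells with no legal move (terminal, hence L): (0,0), (0,1), (1,0).
The remaining L cells, each justified by listing all of its moves:
(0,5): →(0,3)(W), (0,2)(W) — all W, so L
(0,6): →(0,4)(W), (0,3)(W) — all W, so L
(1,4): →(1,2)(W), (1,1)(W), (0,3)(W) — all W, so L
(1,5): →(1,3)(W), (1,2)(W), (0,4)(W) — all W, so L
(2,2): →(0,2)(W), (2,0)(W), (1,1)(W) — all W, so L
(2,3): →(0,3)(W), (2,1)(W), (2,0)(W), (1,2)(W) — all W, so L
(2,7): →(0,7)(W), (2,5)(W), (2,4)(W), (1,6)(W) — all W, so L
(3,1): →(1,1)(W), (2,0)(W) — all W, so L
(3,2): →(1,2)(W), (3,0)(W), (2,1)(W) — all W, so L
(3,6): →(1,6)(W), (3,4)(W), (3,3)(W), (2,5)(W) — all W, so L
(3,7): →(1,7)(W), (3,5)(W), (3,4)(W), (2,6)(W) — all W, so L
(4,0): →(2,0)(W) only, which is W, so L
(4,1): →(2,1)(W), (3,0)(W) — all W, so L
(4,5): →(2,5)(W), (4,3)(W), (4,2)(W), (3,4)(W) — all W, so L
(4,6): →(2,6)(W), (4,4)(W), (4,3)(W), (3,5)(W) — all W, so L
(5,0): →(3,0)(W) only, which is W, so L
(5,4): →(3,4)(W), (5,2)(W), (5,1)(W), (4,3)(W) — all W, so L
(5,5): →(3,5)(W), (5,3)(W), (5,2)(W), (4,4)(W) — all W, so L
Every other cell has at least one move into one of the L cells above, so it is W.
L cells per row: a=0: 4, a=1: 3, a=2: 3, a=3: 4, a=4: 4, a=5: 3; total 21.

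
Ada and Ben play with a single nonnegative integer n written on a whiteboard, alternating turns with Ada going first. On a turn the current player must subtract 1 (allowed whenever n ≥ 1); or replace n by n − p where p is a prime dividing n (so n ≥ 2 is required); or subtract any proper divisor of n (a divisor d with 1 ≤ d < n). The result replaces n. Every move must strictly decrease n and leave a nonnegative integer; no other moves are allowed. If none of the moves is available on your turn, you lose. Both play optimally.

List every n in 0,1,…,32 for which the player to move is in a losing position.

0, 4, 9, 14, 20, 26, 32

Build the W/L table. Terminal = L. A non-terminal position is W if it has a move to some L; otherwise it is L.
n=0: no move → L
n=1: can move to 0, which is L ⇒ W
n=2: can move to 0, which is L ⇒ W
n=3: can move to 0, which is L ⇒ W
n=4: moves to 2(W), 3(W); every one is W ⇒ L
n=5: can move to 0, which is L ⇒ W
n=6: can move to 4, which is L ⇒ W
n=7: can move to 0, which is L ⇒ W
n=8: can move to 4, which is L ⇒ W
n=9: moves to 6(W), 8(W); every one is W ⇒ L
n=10: can move to 9, which is L ⇒ W
n=11: can move to 0, which is L ⇒ W
n=12: can move to 9, which is L ⇒ W
n=13: can move to 0, which is L ⇒ W
n=14: moves to 7(W), 12(W), 13(W); every one is W ⇒ L
n=15: can move to 14, which is L ⇒ W
n=16: can move to 14, which is L ⇒ W
n=17: can move to 0, which is L ⇒ W
n=18: can move to 9, which is L ⇒ W
n=19: can move to 0, which is L ⇒ W
n=20: moves to 10(W), 15(W), 16(W), 18(W), 19(W); every one is W ⇒ L
n=21: can move to 14, which is L ⇒ W
n=22: can move to 20, which is L ⇒ W
n=23: can move to 0, which is L ⇒ W
n=24: can move to 20, which is L ⇒ W
n=25: can move to 20, which is L ⇒ W
n=26: moves to 13(W), 24(W), 25(W); every one is W ⇒ L
n=27: can move to 26, which is L ⇒ W
n=28: can move to 14, which is L ⇒ W
n=29: can move to 0, which is L ⇒ W
n=30: can move to 20, which is L ⇒ W
n=31: can move to 0, which is L ⇒ W
n=32: moves to 16(W), 24(W), 28(W), 30(W), 31(W); every one is W ⇒ L
Reading off the rows marked L gives the requested list; there are 7 such values of n.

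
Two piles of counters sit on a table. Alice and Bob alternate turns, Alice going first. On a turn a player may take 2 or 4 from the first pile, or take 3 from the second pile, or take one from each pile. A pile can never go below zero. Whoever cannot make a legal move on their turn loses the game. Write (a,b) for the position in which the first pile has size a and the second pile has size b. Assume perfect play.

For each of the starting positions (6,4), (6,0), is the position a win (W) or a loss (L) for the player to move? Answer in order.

(6,4): W, (6,0): L

Work bottom-up. With no move the player to move loses. Otherwise the position is W if at least one move leads to an L position for the opponent, and L if every move leads to a W.
No move ever increases a pile, so every position that can arise here has a ≤ 6 and b ≤ 4; it is enough to label the cells with 0 ≤ a ≤ 6 and 0 ≤ b ≤ 4.
Every move lowers a or b (never raises either), so fill the grid row by row in increasing a, and left to right within a row: each cell's successors are then already labelled.
      b=0  b=1  b=2  b=3  b=4
a=0:    L    L    L    W    W
a=1:    L    W    W    W    L
a=2:    W    W    W    L    L
a=3:    W    L    L    L    W
a=4:    W    W    W    W    W
a=5:    W    W    W    W    W
a=6:    L    L    L    W    W
Cells with no legal move (terminal, hence L): (0,0), (0,1), (0,2), (1,0).
The remaining L cells, each justified by listing all of its moves:
(1,4): moves to (1,1)(W), (0,3)(W); every one is W ⇒ L
(2,3): moves to (0,3)(W), (2,0)(W), (1,2)(W); every one is W ⇒ L
(2,4): moves to (0,4)(W), (2,1)(W), (1,3)(W); every one is W ⇒ L
(3,1): moves to (1,1)(W), (2,0)(W); every one is W ⇒ L
(3,2): moves to (1,2)(W), (2,1)(W); every one is W ⇒ L
(3,3): moves to (1,3)(W), (3,0)(W), (2,2)(W); every one is W ⇒ L
(6,0): moves to (4,0)(W), (2,0)(W); every one is W ⇒ L
(6,1): moves to (4,1)(W), (2,1)(W), (5,0)(W); every one is W ⇒ L
(6,2): moves to (4,2)(W), (2,2)(W), (5,1)(W); every one is W ⇒ L
Every other cell has at least one move into one of the L cells above, so it is W.
(6,4): the move to (2,4) reaches an L cell, so W
(6,0): one of the L cells justified above, so L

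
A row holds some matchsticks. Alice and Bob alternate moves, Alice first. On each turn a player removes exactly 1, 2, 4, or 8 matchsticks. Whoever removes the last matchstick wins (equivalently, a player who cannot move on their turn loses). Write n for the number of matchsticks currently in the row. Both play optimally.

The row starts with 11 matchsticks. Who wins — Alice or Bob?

Alice wins.

Work bottom-up. With no move the player to move loses. Otherwise the position is W if at least one move leads to an L position for the opponent, and L if every move leads to a W.
n=0: no move → L
n=1: →0(L), so W
n=2: →0(L), so W
n=3: →2(W), 1(W) — all W, so L
n=4: →3(L), so W
n=5: →3(L), so W
n=6: →5(W), 4(W), 2(W) — all W, so L
n=7: →6(L), so W
n=8: →6(L), so W
n=9: →8(W), 7(W), 5(W), 1(W) — all W, so L
n=10: →9(L), so W
n=11: →9(L), so W
From 11 Alice can remove 2, leaving 9, reaching an L position.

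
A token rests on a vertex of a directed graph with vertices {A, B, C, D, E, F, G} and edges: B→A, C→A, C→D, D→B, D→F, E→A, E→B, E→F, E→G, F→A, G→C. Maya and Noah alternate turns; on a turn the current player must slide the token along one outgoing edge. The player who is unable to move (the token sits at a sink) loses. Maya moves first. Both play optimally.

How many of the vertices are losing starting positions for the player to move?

Use the standard recursion: the mover loses at a terminal position; elsewhere, the mover wins exactly when some move hands the opponent an L position.
Every edge goes from a vertex to one that appears earlier in the order A, F, B, D, C, G, E, so processing vertices in that order labels each vertex after all of its successors.
A: no outgoing edge → L
F: W (go to A, an L position)
B: W (go to A, an L position)
D: L (options B(W), F(W) are all W)
C: W (go to D, an L position)
G: L (sole option C(W) is W)
E: W (go to G, an L position)
The L vertices are A, D, G; that is 3 in all.

3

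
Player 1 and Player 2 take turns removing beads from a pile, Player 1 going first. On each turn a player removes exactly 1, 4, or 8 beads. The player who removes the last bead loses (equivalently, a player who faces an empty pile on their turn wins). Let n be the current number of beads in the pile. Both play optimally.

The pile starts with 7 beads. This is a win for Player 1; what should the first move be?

Remove 1, leaving 6.

Compute win/loss labels from the base case upward. A position with no move is W. Any other position is W if it can reach an L in one move, else L.
n=0: no move; the opponent has just taken the last bead and therefore loses → W
n=1: →0(W) only, which is W, so L
n=2: →1(L), so W
n=3: →2(W) only, which is W, so L
n=4: →3(L), so W
n=5: →1(L), so W
n=6: →5(W), 2(W) — all W, so L
n=7: →6(L), so W
From 7, the L positions reachable in one move are: 6, 3. Any move reaching one of these is winning.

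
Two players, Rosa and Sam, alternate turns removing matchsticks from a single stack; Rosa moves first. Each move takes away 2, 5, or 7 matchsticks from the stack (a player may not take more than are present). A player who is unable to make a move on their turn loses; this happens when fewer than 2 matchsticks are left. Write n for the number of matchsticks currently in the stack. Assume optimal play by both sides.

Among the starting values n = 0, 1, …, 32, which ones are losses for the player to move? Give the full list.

Label each position W (a win for the player to move) or L (a loss). A position with no legal move is L; any other position is W exactly when some move reaches an L, and L when every move reaches a W.
n=0: no move → L
n=1: no move → L
n=2: →0(L), so W
n=3: →1(L), so W
n=4: →2(W) only, which is W, so L
n=5: →0(L), so W
n=6: →4(L), so W
n=7: →0(L), so W
n=8: →1(L), so W
n=9: →4(L), so W
n=10: →8(W), 5(W), 3(W) — all W, so L
n=11: →4(L), so W
n=12: →10(L), so W
n=13: →11(W), 8(W), 6(W) — all W, so L
n=14: →12(W), 9(W), 7(W) — all W, so L
n=15: →13(L), so W
n=16: →14(L), so W
n=17: →10(L), so W
n=18: →13(L), so W
n=19: →14(L), so W
n=20: →13(L), so W
n=21: →14(L), so W
n=22: →20(W), 17(W), 15(W) — all W, so L
n=23: →21(W), 18(W), 16(W) — all W, so L
n=24: →22(L), so W
n=25: →23(L), so W
n=26: →24(W), 21(W), 19(W) — all W, so L
n=27: →22(L), so W
n=28: →26(L), so W
n=29: →22(L), so W
n=30: →23(L), so W
n=31: →26(L), so W
n=32: →30(W), 27(W), 25(W) — all W, so L
The losing starting values of n are exactly the entries labelled L in this table (10 of them).

0, 1, 4, 10, 13, 14, 22, 23, 26, 32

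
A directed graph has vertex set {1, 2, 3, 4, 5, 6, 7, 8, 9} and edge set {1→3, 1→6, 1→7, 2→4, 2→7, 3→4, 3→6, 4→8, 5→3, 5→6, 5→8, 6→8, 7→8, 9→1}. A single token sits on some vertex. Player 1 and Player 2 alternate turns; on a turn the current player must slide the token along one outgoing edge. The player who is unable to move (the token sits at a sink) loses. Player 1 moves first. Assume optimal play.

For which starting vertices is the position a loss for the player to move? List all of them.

Compute win/loss labels from the base case upward. A position with no move is L. Any other position is W if it can reach an L in one move, else L.
Every edge goes from a vertex to one that appears earlier in the order 8, 7, 6, 4, 3, 5, 1, 2, 9, so processing vertices in that order labels each vertex after all of its successors.
8: no outgoing edge → L
7: can move to 8, which is L ⇒ W
6: can move to 8, which is L ⇒ W
4: can move to 8, which is L ⇒ W
3: moves to 4(W), 6(W); every one is W ⇒ L
5: can move to 3, which is L ⇒ W
1: can move to 3, which is L ⇒ W
2: moves to 4(W), 7(W); every one is W ⇒ L
9: the only move is to 1(W), a W ⇒ L
Reading off the rows marked L gives the requested list; there are 4 such vertices.

2, 3, 8, 9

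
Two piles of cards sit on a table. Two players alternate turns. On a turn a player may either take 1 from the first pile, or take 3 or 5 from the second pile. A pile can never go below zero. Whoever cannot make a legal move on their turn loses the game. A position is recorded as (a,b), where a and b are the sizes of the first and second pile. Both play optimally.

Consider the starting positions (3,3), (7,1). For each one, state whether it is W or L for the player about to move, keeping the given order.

Compute win/loss labels from the base case upward. A position with no move is L. Any other position is W if it can reach an L in one move, else L.
No move ever increases a pile, so every position that can arise here has a ≤ 7 and b ≤ 3; it is enough to label the cells with 0 ≤ a ≤ 7 and 0 ≤ b ≤ 3.
Every move lowers a or b (never raises either), so fill the grid row by row in increasing a, and left to right within a row: each cell's successors are then already labelled.
      b=0  b=1  b=2  b=3
a=0:    L    L    L    W
a=1:    W    W    W    L
a=2:    L    L    L    W
a=3:    W    W    W    L
a=4:    L    L    L    W
a=5:    W    W    W    L
a=6:    L    L    L    W
a=7:    W    W    W    L
Cells with no legal move (terminal, hence L): (0,0), (0,1), (0,2).
The remaining L cells, each justified by listing all of its moves:
(1,3): only reaches (0,3)(W), (1,0)(W), all W → L
(2,0): only reaches (1,0)(W), which is W → L
(2,1): only reaches (1,1)(W), which is W → L
(2,2): only reaches (1,2)(W), which is W → L
(3,3): only reaches (2,3)(W), (3,0)(W), all W → L
(4,0): only reaches (3,0)(W), which is W → L
(4,1): only reaches (3,1)(W), which is W → L
(4,2): only reaches (3,2)(W), which is W → L
(5,3): only reaches (4,3)(W), (5,0)(W), all W → L
(6,0): only reaches (5,0)(W), which is W → L
(6,1): only reaches (5,1)(W), which is W → L
(6,2): only reaches (5,2)(W), which is W → L
(7,3): only reaches (6,3)(W), (7,0)(W), all W → L
Every other cell has at least one move into one of the L cells above, so it is W.
(3,3): one of the L cells justified above, so L
(7,1): the move to (6,1) reaches an L cell, so W

(3,3): L, (7,1): W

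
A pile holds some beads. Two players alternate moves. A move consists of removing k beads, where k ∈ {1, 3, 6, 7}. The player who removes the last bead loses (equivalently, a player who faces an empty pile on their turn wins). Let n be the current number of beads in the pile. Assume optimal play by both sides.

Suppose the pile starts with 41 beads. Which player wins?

Compute win/loss labels from the base case upward. A position with no move is W. Any other position is W if it can reach an L in one move, else L.
n=0: no move; the opponent has just taken the last bead and therefore loses → W
n=1: L (sole option 0(W) is W)
n=2: W (go to 1, an L position)
n=3: L (options 2(W), 0(W) are all W)
n=4: W (go to 3, an L position)
n=5: L (options 4(W), 2(W) are all W)
n=6: W (go to 5, an L position)
n=7: W (go to 1, an L position)
n=8: W (go to 5, an L position)
n=9: W (go to 3, an L position)
n=10: W (go to 3, an L position)
n=11: W (go to 5, an L position)
n=12: W (go to 5, an L position)
n=13: L (options 12(W), 10(W), 7(W), 6(W) are all W)
n=14: W (go to 13, an L position)
n=15: L (options 14(W), 12(W), 9(W), 8(W) are all W)
n=16: W (go to 15, an L position)
n=17: L (options 16(W), 14(W), 11(W), 10(W) are all W)
n=18: W (go to 17, an L position)
n=19: W (go to 13, an L position)
n=20: W (go to 17, an L position)
n=21: W (go to 15, an L position)
n=22: W (go to 15, an L position)
n=23: W (go to 17, an L position)
n=24: W (go to 17, an L position)
n=25: L (options 24(W), 22(W), 19(W), 18(W) are all W)
n=26: W (go to 25, an L position)
n=27: L (options 26(W), 24(W), 21(W), 20(W) are all W)
n=28: W (go to 27, an L position)
n=29: L (options 28(W), 26(W), 23(W), 22(W) are all W)
n=30: W (go to 29, an L position)
n=31: W (go to 25, an L position)
n=32: W (go to 29, an L position)
n=33: W (go to 27, an L position)
n=34: W (go to 27, an L position)
n=35: W (go to 29, an L position)
n=36: W (go to 29, an L position)
n=37: L (options 36(W), 34(W), 31(W), 30(W) are all W)
n=38: W (go to 37, an L position)
n=39: L (options 38(W), 36(W), 33(W), 32(W) are all W)
n=40: W (go to 39, an L position)
n=41: L (options 40(W), 38(W), 35(W), 34(W) are all W)
Every move from 41 reaches a W position, so the mover loses.

The second player wins.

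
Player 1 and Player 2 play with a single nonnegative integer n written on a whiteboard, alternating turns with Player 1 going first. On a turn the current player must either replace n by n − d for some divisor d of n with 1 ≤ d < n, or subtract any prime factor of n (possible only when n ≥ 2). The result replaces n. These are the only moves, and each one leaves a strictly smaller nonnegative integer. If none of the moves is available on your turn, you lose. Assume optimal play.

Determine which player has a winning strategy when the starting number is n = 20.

Player 2 wins.

Build the W/L table. Terminal = L. A non-terminal position is W if it has a move to some L; otherwise it is L.
n=0: no move → L
n=1: no move → L
n=2: W (go to 0, an L position)
n=3: W (go to 0, an L position)
n=4: L (options 2(W), 3(W) are all W)
n=5: W (go to 0, an L position)
n=6: W (go to 4, an L position)
n=7: W (go to 0, an L position)
n=8: W (go to 4, an L position)
n=9: L (options 6(W), 8(W) are all W)
n=10: W (go to 9, an L position)
n=11: W (go to 0, an L position)
n=12: W (go to 9, an L position)
n=13: W (go to 0, an L position)
n=14: L (options 7(W), 12(W), 13(W) are all W)
n=15: W (go to 14, an L position)
n=16: W (go to 14, an L position)
n=17: W (go to 0, an L position)
n=18: W (go to 9, an L position)
n=19: W (go to 0, an L position)
n=20: L (options 10(W), 15(W), 16(W), 18(W), 19(W) are all W)
The starting position 20 is L: whatever Player 1 does, the opponent receives a W position.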